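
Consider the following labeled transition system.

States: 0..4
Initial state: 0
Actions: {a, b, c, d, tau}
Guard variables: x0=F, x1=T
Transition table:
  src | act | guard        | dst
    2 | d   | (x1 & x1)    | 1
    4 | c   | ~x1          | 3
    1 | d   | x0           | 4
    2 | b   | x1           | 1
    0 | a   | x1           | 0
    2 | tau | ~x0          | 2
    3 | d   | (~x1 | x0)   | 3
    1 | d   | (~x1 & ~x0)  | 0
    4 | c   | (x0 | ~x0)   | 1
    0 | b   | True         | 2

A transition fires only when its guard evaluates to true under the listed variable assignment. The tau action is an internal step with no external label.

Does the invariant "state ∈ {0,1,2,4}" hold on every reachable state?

Safe = {0,1,2,4}
R = {0,1,2}
  0: ✓
  1: ✓
  2: ✓

Answer: INVARIANT HOLDS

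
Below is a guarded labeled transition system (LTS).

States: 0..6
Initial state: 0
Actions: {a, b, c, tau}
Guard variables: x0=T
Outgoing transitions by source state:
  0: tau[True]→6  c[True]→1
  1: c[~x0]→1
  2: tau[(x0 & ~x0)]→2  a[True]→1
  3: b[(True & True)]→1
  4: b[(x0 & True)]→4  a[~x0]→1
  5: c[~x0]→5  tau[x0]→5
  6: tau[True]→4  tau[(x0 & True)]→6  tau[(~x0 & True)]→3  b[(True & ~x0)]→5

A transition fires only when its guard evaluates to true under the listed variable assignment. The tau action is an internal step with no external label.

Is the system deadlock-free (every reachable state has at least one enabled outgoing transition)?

Answer: DEADLOCK at state 1

Trace:
Reach set: {0,1,4,6}
  0: c→1  tau→6  [2 out]
  1: ∅  [deadlock]
  4: b→4  [1 out]
  6: tau→4  tau→6  [2 out]
witness 1: c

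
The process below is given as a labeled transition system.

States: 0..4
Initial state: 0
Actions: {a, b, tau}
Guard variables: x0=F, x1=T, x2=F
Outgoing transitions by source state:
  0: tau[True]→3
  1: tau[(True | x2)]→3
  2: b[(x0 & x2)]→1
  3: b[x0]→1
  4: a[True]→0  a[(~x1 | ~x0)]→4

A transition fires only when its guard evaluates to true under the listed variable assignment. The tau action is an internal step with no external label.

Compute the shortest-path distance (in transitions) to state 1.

Breadth-first toward 1:
  Layer 0: {0}
  Layer 1: {3}
1 never appears.

Answer: UNREACHABLE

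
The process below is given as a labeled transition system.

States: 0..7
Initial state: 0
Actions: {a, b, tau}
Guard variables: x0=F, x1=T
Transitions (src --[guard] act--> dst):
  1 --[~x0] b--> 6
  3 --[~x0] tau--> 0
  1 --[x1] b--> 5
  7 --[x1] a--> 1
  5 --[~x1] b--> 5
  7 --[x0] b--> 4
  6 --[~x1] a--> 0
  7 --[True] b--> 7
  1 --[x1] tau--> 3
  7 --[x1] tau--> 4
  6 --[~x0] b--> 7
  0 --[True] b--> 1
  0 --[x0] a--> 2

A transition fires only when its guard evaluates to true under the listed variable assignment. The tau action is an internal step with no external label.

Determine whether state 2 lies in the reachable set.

Guard filter leaves 9 enabled edge(s).
Layer 0: {0}
Layer 1: {1}  total {0,1}
Layer 2: {3,5,6}  total {0,1,3,5,6}
Layer 3: {7}  total {0,1,3,5,6,7}
Layer 4: {4}  total {0,1,3,4,5,6,7}
Reachable = {0,1,3,4,5,6,7}

Answer: UNREACHABLE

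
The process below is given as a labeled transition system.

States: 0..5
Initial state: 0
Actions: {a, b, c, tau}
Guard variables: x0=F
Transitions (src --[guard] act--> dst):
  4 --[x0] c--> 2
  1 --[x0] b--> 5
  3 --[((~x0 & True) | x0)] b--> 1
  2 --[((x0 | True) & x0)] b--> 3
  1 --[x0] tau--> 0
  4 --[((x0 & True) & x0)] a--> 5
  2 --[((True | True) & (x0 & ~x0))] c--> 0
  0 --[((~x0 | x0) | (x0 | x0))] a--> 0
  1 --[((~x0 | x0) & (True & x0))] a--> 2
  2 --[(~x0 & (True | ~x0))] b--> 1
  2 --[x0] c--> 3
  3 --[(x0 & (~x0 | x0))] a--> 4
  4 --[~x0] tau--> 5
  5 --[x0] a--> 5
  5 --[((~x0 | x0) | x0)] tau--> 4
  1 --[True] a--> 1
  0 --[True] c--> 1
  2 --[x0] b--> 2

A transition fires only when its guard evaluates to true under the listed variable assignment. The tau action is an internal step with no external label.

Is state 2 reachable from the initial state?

After dropping false guards: 7 live edges.
Layer 0: {0}
Layer 1: {1}  total {0,1}
Reach set: {0,1}

Answer: UNREACHABLE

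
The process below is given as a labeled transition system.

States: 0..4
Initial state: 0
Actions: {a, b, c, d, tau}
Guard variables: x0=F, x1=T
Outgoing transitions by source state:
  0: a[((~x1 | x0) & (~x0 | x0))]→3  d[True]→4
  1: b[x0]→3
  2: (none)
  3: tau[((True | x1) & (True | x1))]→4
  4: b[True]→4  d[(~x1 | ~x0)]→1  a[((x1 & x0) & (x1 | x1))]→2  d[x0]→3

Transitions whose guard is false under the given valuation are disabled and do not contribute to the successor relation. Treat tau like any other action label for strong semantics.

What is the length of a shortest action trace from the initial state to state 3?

Breadth-first toward 3:
  Layer 0: {0}
  Layer 1: {4}
  Layer 2: {1}
3 never appears.

Answer: UNREACHABLE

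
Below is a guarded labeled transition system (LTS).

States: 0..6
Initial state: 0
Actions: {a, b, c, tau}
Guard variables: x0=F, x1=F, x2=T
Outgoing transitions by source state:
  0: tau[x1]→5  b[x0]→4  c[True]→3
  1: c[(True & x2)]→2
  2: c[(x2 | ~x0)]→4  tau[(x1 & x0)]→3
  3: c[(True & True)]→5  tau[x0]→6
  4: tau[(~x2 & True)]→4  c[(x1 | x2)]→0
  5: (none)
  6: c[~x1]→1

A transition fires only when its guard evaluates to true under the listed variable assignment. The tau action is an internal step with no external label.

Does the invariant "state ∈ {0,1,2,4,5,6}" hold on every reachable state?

Safe = {0,1,2,4,5,6}
Reach set: {0,3,5}
  0: ok
  3: ✗ unsafe
  5: ok
witness against invariant: c → 3

Answer: INVARIANT VIOLATED at state 3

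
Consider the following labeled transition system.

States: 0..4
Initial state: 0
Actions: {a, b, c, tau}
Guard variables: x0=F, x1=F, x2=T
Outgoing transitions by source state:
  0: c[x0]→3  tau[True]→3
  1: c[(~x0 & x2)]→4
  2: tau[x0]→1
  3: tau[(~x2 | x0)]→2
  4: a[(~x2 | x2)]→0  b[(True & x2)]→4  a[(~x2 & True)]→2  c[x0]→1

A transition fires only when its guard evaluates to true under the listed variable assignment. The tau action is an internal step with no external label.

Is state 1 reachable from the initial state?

After dropping false guards: 4 live edges.
Layer 0: {0}
Layer 1: {3}  total {0,3}
R = {0,3}

Answer: UNREACHABLE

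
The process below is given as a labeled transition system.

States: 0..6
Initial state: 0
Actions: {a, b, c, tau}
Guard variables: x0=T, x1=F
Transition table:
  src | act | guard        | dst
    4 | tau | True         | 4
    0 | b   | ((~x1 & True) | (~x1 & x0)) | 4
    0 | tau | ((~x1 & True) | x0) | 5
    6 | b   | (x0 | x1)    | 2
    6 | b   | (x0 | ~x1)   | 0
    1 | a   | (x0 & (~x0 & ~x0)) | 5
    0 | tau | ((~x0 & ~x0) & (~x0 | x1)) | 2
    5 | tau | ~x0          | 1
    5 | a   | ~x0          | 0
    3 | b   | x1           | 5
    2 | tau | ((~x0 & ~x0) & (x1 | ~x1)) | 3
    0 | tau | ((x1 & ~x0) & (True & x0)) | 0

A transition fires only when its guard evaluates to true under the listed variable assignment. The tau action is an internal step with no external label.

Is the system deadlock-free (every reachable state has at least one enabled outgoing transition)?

Reachable = {0,4,5}
  0: b→4  tau→5  [deg 2]
  4: tau→4  [deg 1]
  5: ∅  [deadlock]
Path to 5: tau

Answer: DEADLOCK at state 5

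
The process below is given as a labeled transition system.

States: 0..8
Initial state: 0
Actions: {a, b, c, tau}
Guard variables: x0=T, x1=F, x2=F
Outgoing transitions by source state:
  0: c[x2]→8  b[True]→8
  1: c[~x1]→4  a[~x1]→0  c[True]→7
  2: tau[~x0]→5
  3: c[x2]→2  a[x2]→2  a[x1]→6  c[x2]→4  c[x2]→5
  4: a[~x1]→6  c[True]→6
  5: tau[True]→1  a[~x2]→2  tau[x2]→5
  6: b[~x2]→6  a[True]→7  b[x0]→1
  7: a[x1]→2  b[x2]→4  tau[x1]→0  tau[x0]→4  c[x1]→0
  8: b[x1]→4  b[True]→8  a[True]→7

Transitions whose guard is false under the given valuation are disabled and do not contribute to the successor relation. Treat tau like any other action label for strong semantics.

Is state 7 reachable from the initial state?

Answer: REACHABLE

Trace:
14 transition(s) survive guard evaluation.
Layer 0: {0}
Layer 1: {8}  now seen {0,8}
Layer 2: {7}  now seen {0,7,8}
Layer 3: {4}  now seen {0,4,7,8}
Layer 4: {6}  now seen {0,4,6,7,8}
Layer 5: {1}  now seen {0,1,4,6,7,8}
Reach set: {0,1,4,6,7,8}
trace reaching 7: b·a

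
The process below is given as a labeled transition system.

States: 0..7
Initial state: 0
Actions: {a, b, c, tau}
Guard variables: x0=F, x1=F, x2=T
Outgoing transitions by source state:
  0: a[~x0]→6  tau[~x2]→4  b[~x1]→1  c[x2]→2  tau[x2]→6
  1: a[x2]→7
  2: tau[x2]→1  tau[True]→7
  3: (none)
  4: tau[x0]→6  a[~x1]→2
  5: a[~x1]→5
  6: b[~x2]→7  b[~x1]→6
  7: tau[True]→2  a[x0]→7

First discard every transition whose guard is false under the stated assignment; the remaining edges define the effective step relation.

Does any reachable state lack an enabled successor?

Answer: DEADLOCK-FREE

Trace:
R = {0,1,2,6,7}
  0: a→6  b→1  c→2  tau→6  [4 out]
  1: a→7  [1 out]
  2: tau→1  tau→7  [2 out]
  6: b→6  [1 out]
  7: tau→2  [1 out]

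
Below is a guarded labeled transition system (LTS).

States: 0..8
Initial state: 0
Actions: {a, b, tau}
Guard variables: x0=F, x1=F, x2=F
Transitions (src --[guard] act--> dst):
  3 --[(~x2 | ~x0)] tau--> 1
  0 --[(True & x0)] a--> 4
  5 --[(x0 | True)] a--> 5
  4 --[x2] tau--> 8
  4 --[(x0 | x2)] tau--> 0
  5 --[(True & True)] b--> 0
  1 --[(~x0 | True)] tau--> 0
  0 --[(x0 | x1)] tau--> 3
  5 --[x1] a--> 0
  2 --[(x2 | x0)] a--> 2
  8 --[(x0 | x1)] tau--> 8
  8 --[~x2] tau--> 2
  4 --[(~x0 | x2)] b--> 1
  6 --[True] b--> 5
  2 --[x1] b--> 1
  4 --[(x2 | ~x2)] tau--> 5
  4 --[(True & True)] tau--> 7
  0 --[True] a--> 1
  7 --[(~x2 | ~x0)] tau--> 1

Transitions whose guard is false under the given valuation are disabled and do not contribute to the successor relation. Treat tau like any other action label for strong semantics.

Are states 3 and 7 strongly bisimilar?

Answer: BISIMILAR

Working:
Compute ~ classes (split until stable):
  π0 = {{0,1,2,3,4,5,6,7,8}}
  π1 = {{0},{1,3,7,8},{2},{4},{5},{6}}
  π2 = {{0},{1},{2},{3,7},{4},{5},{6},{8}}
Fixed point at round 3; 8 class(es).
3∈{3,7}, 7∈{3,7}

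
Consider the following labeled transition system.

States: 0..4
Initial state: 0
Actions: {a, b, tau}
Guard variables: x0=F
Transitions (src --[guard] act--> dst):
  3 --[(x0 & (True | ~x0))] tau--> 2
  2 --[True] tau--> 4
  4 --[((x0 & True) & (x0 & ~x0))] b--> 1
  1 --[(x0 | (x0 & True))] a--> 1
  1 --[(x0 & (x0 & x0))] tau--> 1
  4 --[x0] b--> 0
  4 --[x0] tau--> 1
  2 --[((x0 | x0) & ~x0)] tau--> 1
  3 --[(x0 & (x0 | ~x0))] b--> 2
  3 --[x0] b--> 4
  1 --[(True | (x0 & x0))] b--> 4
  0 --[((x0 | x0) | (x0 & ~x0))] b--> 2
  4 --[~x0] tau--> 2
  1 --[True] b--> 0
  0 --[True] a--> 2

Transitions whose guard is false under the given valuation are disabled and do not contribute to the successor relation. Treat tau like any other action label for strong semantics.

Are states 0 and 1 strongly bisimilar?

Answer: NOT BISIMILAR

Working:
Bisimulation quotient by refinement:
  round 0: {{0,1,2,3,4}}
  round 1: {{0},{1},{2,4},{3}}
Fixed point at round 2; 4 class(es).
[0]={0}  [1]={1}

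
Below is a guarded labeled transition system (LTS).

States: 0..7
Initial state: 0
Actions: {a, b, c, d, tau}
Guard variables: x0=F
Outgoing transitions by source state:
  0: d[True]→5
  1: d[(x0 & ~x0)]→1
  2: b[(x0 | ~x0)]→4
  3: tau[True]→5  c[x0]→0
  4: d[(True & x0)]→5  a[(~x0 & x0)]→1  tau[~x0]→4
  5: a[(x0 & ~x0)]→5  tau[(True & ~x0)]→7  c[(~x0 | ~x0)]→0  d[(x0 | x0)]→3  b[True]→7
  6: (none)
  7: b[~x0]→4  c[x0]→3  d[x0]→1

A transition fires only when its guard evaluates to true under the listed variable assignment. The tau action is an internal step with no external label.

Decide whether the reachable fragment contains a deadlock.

Reach set: {0,4,5,7}
  0: d→5  [deg 1]
  4: tau→4  [deg 1]
  5: b→7  c→0  tau→7  [deg 3]
  7: b→4  [deg 1]

Answer: DEADLOCK-FREE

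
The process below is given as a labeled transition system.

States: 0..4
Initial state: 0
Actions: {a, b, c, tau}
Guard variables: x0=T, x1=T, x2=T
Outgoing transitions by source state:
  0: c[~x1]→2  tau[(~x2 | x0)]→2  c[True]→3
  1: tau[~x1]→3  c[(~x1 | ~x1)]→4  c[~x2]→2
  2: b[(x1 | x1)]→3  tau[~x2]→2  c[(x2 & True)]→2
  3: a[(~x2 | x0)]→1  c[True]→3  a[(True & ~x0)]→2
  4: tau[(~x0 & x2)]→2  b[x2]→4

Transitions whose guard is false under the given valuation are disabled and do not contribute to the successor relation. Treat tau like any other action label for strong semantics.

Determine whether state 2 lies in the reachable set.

Guard filter leaves 7 enabled edge(s).
depth 0: {0}
depth 1: {2,3}  now seen {0,2,3}
depth 2: {1}  now seen {0,1,2,3}
R = {0,1,2,3}
witness 2: tau

Answer: REACHABLE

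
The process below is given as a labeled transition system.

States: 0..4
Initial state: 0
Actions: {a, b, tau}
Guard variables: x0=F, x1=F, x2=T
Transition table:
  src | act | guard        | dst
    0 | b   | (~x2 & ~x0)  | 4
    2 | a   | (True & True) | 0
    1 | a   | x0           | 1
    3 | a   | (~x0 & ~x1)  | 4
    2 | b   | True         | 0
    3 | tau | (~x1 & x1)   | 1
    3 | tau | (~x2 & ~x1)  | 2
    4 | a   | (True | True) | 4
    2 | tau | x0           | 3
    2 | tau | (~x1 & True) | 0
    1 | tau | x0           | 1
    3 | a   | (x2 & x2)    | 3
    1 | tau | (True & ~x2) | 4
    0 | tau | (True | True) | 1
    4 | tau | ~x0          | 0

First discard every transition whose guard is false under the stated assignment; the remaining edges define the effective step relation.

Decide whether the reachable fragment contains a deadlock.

Reach set: {0,1}
  0: tau→1  [deg 1]
  1: ∅  [no exit]
Path to 1: tau

Answer: DEADLOCK at state 1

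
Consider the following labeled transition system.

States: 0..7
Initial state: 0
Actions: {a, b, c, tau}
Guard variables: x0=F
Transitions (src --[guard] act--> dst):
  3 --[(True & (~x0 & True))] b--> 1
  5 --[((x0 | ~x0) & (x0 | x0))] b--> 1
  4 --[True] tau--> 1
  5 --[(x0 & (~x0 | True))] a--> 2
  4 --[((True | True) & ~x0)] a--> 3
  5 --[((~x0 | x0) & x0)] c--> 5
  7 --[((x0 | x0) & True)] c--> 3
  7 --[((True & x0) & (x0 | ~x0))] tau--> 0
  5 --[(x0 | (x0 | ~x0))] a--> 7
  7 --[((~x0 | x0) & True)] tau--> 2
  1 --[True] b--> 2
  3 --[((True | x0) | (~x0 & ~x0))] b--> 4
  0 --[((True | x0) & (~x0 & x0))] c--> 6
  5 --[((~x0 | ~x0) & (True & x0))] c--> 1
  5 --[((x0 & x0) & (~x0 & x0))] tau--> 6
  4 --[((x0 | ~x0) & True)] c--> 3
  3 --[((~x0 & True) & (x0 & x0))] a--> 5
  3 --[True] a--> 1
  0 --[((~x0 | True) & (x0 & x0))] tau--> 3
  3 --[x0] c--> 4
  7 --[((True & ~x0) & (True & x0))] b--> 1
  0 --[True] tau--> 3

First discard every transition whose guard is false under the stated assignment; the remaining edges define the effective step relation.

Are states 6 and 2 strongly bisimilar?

Answer: BISIMILAR

Trace:
Compute ~ classes (split until stable):
  round 0: {{0,1,2,3,4,5,6,7}}
  round 1: {{0,7},{1},{2,6},{3},{4},{5}}
  round 2: {{0},{1},{2,6},{3},{4},{5},{7}}
Fixed point at round 3; 7 class(es).
[6]={2,6}  [2]={2,6}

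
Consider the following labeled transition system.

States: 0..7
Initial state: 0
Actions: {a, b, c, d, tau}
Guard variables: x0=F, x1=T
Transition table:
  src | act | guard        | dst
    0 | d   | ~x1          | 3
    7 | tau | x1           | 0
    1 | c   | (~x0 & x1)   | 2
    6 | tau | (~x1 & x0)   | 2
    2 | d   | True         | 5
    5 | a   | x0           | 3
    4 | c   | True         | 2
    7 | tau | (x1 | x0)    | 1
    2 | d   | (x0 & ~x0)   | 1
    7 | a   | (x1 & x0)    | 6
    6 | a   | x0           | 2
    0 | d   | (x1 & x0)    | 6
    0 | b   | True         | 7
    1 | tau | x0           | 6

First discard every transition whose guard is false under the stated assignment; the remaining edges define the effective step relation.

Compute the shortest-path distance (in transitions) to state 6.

Answer: UNREACHABLE

Working:
BFS to 6:
  depth 0: {0}
  depth 1: {7}
  depth 2: {1}
  depth 3: {2}
  depth 4: {5}
6 never appears.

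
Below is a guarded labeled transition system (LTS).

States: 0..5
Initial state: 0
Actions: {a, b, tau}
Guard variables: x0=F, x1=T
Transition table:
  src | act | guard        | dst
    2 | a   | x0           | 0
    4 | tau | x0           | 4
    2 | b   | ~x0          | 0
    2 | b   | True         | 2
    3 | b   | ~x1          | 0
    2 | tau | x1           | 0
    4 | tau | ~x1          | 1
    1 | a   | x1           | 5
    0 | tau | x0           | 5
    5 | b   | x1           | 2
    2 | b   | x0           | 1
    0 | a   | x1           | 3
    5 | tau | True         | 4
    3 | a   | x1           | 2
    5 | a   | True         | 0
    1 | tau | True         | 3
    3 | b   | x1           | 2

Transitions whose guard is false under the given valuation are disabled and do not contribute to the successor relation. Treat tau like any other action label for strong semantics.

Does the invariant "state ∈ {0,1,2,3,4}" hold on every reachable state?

Answer: INVARIANT HOLDS

Trace:
Safe = {0,1,2,3,4}
Reachable = {0,2,3}
  0: ✓
  2: ✓
  3: ✓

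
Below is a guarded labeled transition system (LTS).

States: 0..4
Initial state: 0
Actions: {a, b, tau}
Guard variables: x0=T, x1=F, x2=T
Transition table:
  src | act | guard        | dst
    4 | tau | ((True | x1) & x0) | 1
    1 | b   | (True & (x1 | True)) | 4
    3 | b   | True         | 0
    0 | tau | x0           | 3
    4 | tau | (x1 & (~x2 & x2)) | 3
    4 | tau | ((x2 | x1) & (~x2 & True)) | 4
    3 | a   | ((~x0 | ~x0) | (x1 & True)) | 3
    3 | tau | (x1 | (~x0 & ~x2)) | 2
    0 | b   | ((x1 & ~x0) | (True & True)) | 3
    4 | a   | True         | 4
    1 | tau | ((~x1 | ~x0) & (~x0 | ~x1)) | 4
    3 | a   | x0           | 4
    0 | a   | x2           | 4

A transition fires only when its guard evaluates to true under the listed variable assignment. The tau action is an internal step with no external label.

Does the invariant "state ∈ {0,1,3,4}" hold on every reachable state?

Answer: INVARIANT HOLDS

Working:
Safe = {0,1,3,4}
R = {0,1,3,4}
  0: ✓
  1: ✓
  3: ✓
  4: ✓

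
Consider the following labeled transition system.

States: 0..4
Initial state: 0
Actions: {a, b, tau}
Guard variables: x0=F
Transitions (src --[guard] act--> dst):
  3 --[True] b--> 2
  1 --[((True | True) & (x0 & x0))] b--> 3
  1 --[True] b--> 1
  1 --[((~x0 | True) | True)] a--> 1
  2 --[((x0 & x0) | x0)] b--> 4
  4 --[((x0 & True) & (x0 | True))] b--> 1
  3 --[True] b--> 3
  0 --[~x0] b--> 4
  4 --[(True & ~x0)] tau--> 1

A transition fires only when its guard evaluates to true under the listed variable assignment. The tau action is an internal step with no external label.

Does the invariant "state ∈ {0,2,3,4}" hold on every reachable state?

Answer: INVARIANT VIOLATED at state 1

Working:
Inv-set: {0,2,3,4}
R = {0,1,4}
  0: safe
  1: ✗ unsafe
  4: safe
witness against invariant: b·tau → 1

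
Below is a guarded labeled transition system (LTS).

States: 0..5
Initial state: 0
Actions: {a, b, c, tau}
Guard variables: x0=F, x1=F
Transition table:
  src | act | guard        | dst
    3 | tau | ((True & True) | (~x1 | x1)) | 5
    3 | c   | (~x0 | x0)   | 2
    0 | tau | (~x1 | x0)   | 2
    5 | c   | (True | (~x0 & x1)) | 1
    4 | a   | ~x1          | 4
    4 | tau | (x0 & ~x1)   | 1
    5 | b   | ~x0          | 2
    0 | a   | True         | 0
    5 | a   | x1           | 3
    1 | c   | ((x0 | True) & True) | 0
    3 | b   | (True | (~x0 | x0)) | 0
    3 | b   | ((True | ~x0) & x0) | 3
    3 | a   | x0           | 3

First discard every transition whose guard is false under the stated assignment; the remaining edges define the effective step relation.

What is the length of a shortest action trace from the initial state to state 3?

BFS to 3:
  Layer 0: {0}
  Layer 1: {2}
3 never appears.

Answer: UNREACHABLE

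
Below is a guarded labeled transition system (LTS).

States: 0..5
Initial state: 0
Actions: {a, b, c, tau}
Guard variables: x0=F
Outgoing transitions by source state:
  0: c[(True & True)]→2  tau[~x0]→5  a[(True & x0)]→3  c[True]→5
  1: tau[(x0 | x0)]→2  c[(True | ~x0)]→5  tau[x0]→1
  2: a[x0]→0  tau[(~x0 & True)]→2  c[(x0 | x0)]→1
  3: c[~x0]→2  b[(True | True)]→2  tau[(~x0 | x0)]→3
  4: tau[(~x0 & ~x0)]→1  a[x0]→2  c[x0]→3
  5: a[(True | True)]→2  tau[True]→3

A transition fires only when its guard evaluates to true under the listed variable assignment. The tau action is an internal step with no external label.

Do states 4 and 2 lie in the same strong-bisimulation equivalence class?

Compute ~ classes (split until stable):
  round 0: {{0,1,2,3,4,5}}
  round 1: {{0},{1},{2,4},{3},{5}}
  round 2: {{0},{1},{2},{3},{4},{5}}
Fixed point at round 3; 6 class(es).
[4]={4}  [2]={2}

Answer: NOT BISIMILAR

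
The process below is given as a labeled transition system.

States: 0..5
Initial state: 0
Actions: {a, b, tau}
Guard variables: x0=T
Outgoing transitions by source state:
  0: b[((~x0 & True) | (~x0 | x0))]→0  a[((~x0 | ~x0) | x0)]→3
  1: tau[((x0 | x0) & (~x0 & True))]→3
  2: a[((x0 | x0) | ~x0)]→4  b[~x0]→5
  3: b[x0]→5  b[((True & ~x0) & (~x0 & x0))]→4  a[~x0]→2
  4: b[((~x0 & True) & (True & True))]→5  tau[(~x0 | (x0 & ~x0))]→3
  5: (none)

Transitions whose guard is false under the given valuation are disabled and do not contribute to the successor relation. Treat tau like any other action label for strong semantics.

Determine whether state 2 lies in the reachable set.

Answer: UNREACHABLE

Trace:
4 transition(s) survive guard evaluation.
L0 = {0}
L1 = {3}  now seen {0,3}
L2 = {5}  now seen {0,3,5}
Reachable = {0,3,5}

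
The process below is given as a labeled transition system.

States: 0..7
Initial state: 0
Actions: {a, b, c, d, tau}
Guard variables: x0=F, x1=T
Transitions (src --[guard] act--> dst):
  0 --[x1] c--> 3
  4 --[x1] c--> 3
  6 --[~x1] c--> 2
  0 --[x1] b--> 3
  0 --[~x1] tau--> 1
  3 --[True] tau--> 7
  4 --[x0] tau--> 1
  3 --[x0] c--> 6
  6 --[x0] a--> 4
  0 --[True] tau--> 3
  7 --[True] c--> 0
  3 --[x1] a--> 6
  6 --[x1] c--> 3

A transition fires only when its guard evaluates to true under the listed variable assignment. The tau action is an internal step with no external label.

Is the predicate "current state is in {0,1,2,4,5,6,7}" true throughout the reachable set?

Answer: INVARIANT VIOLATED at state 3

Analysis:
Allowed set {0,1,2,4,5,6,7}
Reach set: {0,3,6,7}
  0: ✓
  3: ✗ unsafe
  6: ✓
  7: ✓
counterexample path to 3: c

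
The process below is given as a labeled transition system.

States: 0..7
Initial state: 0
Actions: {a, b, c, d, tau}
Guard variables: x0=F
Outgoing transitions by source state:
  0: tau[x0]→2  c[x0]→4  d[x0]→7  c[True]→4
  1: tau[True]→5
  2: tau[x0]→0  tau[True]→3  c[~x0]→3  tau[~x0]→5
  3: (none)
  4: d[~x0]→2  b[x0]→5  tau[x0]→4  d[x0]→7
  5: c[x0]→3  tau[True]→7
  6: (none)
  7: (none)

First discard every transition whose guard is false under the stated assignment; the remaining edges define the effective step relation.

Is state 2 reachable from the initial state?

7 transition(s) survive guard evaluation.
Layer 0: {0}
Layer 1: {4}  total {0,4}
Layer 2: {2}  total {0,2,4}
Layer 3: {3,5}  total {0,2,3,4,5}
Layer 4: {7}  total {0,2,3,4,5,7}
R = {0,2,3,4,5,7}
Path to 2: c·d

Answer: REACHABLE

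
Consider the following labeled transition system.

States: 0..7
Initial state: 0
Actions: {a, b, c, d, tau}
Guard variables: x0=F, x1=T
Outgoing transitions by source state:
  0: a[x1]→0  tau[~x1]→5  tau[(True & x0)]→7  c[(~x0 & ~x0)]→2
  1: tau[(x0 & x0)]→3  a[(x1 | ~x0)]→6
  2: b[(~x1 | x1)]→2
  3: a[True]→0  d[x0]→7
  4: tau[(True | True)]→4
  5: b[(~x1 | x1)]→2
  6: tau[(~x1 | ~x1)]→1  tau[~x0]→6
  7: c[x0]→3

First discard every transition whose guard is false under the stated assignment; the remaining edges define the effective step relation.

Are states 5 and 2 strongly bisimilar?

Refine partition for ~:
  P[0] = {{0,1,2,3,4,5,6,7}}
  P[1] = {{0},{1,3},{2,5},{4,6},{7}}
  P[2] = {{0},{1},{2,5},{3},{4,6},{7}}
stable after 3 split(s): 6 block(s)
[5]={2,5}  [2]={2,5}

Answer: BISIMILAR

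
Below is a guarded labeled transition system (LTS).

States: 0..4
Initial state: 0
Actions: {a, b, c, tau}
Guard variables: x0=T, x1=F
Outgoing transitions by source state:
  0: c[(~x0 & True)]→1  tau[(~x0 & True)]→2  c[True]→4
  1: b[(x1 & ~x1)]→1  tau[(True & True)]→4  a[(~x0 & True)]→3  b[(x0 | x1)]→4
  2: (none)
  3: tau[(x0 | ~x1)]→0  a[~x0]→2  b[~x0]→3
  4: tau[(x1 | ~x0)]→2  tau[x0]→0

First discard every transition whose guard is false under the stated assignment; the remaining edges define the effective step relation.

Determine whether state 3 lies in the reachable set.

Guard filter leaves 5 enabled edge(s).
L0 = {0}
L1 = {4}  total {0,4}
Reach set: {0,4}

Answer: UNREACHABLE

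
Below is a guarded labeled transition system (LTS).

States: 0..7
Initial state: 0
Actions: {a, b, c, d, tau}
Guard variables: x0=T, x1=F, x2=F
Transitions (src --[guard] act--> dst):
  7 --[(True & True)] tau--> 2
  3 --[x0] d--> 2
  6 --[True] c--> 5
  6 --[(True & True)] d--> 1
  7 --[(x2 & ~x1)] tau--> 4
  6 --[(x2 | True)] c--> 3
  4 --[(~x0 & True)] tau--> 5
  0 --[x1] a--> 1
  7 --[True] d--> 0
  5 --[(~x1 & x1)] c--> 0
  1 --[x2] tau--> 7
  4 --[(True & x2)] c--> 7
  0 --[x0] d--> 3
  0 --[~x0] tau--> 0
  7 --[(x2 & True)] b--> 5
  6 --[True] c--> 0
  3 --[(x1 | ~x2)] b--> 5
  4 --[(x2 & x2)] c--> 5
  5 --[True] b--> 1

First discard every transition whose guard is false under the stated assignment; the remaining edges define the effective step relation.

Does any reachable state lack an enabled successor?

R = {0,1,2,3,5}
  0: d→3  [1 out]
  1: ∅  [deadlock]
  2: ∅  [deadlock]
  3: b→5  d→2  [2 out]
  5: b→1  [1 out]
witness 1: d·b·b

Answer: DEADLOCK at state 1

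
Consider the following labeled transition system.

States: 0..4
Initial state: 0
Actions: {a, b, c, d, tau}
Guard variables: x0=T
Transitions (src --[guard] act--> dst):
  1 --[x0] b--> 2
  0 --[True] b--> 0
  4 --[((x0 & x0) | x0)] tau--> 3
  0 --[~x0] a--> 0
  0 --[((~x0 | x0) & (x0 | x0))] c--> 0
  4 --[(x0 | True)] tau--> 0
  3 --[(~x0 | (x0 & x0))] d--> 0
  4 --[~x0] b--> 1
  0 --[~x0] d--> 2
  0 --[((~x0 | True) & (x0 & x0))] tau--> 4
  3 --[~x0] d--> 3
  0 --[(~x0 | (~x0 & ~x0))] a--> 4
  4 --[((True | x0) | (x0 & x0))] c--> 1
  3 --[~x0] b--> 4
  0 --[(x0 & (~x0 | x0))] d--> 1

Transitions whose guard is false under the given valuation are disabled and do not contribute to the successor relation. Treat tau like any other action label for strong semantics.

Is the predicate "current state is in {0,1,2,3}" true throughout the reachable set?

Safe = {0,1,2,3}
Reachable = {0,1,2,3,4}
  0: ok
  1: ok
  2: ok
  3: ok
  4: VIOLATES
counterexample path to 4: tau

Answer: INVARIANT VIOLATED at state 4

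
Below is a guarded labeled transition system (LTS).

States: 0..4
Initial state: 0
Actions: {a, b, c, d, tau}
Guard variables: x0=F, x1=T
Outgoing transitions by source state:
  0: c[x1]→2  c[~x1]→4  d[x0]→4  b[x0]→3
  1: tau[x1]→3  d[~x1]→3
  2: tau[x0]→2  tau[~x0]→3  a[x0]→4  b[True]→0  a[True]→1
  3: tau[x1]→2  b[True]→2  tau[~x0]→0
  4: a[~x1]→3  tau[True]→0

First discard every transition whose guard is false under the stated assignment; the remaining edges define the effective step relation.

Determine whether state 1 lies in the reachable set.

9 transition(s) survive guard evaluation.
depth 0: {0}
depth 1: {2}  cumulative {0,2}
depth 2: {1,3}  cumulative {0,1,2,3}
Reachable = {0,1,2,3}
trace reaching 1: c·a

Answer: REACHABLE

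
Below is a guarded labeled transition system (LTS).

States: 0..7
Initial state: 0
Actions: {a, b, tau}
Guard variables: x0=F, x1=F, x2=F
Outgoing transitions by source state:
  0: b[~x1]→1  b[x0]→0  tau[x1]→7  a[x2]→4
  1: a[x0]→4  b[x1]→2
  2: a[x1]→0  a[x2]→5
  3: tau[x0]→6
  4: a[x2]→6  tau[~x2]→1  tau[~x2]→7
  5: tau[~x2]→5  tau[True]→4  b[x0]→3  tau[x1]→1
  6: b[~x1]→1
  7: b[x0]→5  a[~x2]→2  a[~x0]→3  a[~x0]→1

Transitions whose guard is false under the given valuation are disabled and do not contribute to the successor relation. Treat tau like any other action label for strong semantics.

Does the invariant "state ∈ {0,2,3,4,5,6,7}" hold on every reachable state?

Answer: INVARIANT VIOLATED at state 1

Working:
Safe = {0,2,3,4,5,6,7}
R = {0,1}
  0: ok
  1: outside
witness against invariant: b → 1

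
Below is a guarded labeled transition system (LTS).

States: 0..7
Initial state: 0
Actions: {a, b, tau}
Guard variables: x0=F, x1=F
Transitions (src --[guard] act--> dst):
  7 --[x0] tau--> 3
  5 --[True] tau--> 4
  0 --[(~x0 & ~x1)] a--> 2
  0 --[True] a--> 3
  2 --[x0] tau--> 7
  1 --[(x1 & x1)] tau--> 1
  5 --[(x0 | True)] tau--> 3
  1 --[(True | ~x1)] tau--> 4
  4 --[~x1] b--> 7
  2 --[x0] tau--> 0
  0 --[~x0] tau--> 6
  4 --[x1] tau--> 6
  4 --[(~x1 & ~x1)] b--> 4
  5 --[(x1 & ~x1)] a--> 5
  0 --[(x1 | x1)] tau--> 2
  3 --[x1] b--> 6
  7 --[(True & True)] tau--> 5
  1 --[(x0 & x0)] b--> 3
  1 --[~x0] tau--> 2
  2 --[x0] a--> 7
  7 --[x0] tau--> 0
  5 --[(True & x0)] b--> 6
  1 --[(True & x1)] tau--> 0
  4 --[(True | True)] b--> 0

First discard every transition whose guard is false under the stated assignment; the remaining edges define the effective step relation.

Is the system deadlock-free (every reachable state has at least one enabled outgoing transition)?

Answer: DEADLOCK at state 2

Analysis:
R = {0,2,3,6}
  0: a→2  a→3  tau→6  [deg 3]
  2: ∅  [no exit]
  3: ∅  [no exit]
  6: ∅  [no exit]
witness 2: a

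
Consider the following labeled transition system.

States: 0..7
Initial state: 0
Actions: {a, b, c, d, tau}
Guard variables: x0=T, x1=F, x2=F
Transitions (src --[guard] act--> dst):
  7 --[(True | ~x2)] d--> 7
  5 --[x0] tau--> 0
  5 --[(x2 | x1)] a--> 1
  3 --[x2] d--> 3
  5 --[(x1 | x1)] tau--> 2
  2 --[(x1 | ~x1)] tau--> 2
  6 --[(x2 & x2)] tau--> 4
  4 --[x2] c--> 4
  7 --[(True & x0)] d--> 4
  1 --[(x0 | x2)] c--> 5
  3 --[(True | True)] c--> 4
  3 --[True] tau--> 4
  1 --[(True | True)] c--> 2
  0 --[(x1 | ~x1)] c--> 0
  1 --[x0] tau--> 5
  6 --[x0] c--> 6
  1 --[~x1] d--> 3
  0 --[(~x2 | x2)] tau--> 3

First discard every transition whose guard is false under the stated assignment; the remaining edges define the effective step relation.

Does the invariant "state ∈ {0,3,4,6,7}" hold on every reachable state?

Answer: INVARIANT HOLDS

Analysis:
Allowed set {0,3,4,6,7}
R = {0,3,4}
  0: safe
  3: safe
  4: safe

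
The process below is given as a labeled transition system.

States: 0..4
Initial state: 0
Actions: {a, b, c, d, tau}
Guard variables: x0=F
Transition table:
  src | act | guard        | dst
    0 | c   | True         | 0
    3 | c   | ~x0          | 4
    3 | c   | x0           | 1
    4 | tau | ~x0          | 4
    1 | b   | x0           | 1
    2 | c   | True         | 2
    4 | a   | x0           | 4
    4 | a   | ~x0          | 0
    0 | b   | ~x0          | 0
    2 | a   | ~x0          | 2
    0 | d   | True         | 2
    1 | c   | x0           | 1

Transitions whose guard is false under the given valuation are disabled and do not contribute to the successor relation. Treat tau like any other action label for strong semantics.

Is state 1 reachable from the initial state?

8 transition(s) survive guard evaluation.
depth 0: {0}
depth 1: {2}  now seen {0,2}
Reachable = {0,2}

Answer: UNREACHABLE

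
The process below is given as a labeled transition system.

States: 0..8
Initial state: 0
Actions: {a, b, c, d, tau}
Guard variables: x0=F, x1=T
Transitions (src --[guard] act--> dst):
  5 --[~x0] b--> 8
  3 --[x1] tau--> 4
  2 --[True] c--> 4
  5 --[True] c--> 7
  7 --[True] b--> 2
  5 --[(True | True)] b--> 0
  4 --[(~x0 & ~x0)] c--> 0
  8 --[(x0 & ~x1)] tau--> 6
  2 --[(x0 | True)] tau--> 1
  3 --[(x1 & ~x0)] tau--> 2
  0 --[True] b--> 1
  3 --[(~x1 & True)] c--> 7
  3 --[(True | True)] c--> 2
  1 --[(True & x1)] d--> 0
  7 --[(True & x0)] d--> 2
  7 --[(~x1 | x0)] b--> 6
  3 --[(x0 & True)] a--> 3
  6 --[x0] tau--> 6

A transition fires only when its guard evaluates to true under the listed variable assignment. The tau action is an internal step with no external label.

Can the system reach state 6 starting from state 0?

Answer: UNREACHABLE

Working:
After dropping false guards: 12 live edges.
depth 0: {0}
depth 1: {1}  cumulative {0,1}
R = {0,1}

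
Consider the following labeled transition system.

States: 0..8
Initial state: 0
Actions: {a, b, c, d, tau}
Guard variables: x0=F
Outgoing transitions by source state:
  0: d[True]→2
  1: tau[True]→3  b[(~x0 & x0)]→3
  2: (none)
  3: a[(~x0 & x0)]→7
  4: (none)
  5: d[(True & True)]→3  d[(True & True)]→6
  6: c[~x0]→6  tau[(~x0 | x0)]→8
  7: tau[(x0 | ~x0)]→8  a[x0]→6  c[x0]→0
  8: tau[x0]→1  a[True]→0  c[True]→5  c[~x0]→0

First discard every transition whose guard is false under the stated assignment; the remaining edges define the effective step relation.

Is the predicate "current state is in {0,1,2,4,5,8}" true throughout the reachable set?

Answer: INVARIANT HOLDS

Analysis:
Allowed set {0,1,2,4,5,8}
Reachable = {0,2}
  0: safe
  2: safe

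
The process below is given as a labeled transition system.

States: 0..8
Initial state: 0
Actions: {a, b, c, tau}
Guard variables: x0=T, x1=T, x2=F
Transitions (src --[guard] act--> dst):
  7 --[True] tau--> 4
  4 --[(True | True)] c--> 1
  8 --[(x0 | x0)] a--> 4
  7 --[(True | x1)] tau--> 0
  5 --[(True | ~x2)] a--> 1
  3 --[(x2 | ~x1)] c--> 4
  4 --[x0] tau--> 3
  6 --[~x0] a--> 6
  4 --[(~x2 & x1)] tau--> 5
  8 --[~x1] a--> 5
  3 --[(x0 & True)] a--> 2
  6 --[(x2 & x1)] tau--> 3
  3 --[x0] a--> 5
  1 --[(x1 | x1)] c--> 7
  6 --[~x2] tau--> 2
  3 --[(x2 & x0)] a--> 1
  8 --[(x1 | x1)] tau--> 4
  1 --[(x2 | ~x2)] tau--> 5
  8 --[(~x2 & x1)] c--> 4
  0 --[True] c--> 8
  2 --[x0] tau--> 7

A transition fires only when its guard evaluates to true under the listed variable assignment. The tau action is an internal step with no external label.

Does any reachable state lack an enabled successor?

Reach set: {0,1,2,3,4,5,7,8}
  0: c→8  [1 out]
  1: c→7  tau→5  [2 out]
  2: tau→7  [1 out]
  3: a→2  a→5  [2 out]
  4: c→1  tau→3  tau→5  [3 out]
  5: a→1  [1 out]
  7: tau→0  tau→4  [2 out]
  8: a→4  c→4  tau→4  [3 out]

Answer: DEADLOCK-FREE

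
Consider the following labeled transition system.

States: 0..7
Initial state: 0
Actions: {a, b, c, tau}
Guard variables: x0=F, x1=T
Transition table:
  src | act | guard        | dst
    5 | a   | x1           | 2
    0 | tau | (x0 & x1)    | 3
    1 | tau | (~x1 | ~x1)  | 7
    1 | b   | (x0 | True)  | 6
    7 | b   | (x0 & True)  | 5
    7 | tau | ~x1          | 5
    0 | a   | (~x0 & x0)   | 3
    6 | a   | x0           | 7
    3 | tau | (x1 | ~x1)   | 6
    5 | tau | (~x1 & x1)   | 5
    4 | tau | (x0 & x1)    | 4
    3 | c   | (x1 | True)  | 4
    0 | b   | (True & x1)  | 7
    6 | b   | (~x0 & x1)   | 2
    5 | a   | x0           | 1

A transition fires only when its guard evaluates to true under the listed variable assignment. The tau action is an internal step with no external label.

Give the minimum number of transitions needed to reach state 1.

Answer: UNREACHABLE

Trace:
Layered search for 1:
  Layer 0: {0}
  Layer 1: {7}
1 never appears.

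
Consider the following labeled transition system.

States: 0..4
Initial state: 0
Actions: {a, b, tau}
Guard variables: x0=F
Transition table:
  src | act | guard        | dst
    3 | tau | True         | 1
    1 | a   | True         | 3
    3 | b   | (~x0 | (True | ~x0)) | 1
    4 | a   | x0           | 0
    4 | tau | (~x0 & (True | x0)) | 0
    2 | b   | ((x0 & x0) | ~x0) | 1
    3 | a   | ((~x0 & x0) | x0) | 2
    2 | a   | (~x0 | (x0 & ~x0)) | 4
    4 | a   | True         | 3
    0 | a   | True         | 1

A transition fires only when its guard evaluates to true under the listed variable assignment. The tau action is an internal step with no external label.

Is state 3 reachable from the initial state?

After dropping false guards: 8 live edges.
L0 = {0}
L1 = {1}  cumulative {0,1}
L2 = {3}  cumulative {0,1,3}
R = {0,1,3}
witness 3: a·a

Answer: REACHABLE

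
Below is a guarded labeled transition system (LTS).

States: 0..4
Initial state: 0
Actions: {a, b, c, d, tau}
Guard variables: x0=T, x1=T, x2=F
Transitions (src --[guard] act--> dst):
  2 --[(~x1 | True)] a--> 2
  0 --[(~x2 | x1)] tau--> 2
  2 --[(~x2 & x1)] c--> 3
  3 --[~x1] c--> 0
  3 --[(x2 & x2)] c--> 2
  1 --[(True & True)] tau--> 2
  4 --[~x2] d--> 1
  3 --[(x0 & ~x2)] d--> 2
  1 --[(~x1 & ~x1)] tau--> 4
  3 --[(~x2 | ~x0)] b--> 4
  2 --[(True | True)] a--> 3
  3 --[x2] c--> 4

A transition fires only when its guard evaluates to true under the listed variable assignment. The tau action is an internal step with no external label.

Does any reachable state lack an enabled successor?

Answer: DEADLOCK-FREE

Trace:
R = {0,1,2,3,4}
  0: tau→2  [deg 1]
  1: tau→2  [deg 1]
  2: a→2  a→3  c→3  [deg 3]
  3: b→4  d→2  [deg 2]
  4: d→1  [deg 1]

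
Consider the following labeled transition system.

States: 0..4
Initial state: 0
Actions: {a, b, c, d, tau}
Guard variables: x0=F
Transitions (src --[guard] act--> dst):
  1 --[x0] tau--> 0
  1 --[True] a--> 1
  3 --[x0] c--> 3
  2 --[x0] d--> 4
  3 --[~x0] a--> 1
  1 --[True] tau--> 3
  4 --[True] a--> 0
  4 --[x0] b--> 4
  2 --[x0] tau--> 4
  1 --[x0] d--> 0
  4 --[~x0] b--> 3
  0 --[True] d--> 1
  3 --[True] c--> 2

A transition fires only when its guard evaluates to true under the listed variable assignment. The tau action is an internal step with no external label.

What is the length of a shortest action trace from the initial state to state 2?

Answer: 3

Working:
BFS to 2:
  L0 = {0}
  L1 = {1}
  L2 = {3}
  L3 = {2}
2 enters at depth 3; path d·tau·c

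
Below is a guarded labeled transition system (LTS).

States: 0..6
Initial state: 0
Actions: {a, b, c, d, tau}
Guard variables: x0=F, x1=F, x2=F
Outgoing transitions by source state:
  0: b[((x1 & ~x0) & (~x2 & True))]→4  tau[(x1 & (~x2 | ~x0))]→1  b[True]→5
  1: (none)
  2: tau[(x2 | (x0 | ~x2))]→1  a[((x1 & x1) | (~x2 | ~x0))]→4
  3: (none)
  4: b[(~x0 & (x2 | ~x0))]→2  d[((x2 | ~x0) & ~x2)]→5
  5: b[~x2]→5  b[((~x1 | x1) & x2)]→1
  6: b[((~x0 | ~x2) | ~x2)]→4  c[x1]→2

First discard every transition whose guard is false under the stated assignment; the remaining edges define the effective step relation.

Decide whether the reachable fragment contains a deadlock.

Reachable = {0,5}
  0: b→5  [deg 1]
  5: b→5  [deg 1]

Answer: DEADLOCK-FREE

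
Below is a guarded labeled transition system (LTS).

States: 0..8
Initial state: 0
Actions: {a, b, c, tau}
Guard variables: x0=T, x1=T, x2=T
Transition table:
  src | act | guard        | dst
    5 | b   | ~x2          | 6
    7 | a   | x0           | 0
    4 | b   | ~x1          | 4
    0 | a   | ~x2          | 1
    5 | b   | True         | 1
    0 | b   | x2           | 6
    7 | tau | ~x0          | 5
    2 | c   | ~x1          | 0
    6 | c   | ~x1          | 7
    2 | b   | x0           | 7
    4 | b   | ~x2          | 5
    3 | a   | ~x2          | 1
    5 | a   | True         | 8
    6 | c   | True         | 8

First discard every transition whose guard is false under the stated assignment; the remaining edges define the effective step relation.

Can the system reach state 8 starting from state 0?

Answer: REACHABLE

Analysis:
6 transition(s) survive guard evaluation.
depth 0: {0}
depth 1: {6}  cumulative {0,6}
depth 2: {8}  cumulative {0,6,8}
Reachable = {0,6,8}
Path to 8: b·c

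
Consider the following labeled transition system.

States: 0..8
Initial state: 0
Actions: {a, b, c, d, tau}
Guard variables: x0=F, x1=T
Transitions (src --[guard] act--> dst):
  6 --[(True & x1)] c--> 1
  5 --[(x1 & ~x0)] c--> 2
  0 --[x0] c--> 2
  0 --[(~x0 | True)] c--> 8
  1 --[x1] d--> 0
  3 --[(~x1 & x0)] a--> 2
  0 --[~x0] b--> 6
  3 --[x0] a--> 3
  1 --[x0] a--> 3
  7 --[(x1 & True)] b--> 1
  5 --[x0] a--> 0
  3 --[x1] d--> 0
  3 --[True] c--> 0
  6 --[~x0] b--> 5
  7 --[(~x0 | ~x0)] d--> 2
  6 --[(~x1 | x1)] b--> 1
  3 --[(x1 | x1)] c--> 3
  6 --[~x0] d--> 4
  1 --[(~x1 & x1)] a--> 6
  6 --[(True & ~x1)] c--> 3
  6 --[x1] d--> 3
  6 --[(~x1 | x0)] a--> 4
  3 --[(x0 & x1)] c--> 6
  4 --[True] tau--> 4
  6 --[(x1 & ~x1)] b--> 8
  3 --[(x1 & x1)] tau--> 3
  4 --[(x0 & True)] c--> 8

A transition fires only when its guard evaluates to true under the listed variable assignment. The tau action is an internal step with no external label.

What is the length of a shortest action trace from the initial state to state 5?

Answer: 2

Trace:
Layered search for 5:
  L0 = {0}
  L1 = {6,8}
  L2 = {1,3,4,5}
first hit 5 at d=2 via b·b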